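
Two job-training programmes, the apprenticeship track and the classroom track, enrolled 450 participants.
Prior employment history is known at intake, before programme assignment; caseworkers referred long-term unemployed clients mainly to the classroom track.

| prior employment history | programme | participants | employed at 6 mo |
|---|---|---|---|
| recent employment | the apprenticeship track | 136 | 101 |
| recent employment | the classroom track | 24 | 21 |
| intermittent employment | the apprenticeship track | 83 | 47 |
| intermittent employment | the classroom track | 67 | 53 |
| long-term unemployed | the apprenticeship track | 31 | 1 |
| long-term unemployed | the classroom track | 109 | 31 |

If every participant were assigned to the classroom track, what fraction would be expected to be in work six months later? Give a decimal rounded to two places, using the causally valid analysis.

0.66

Here prior employment history is a common cause — it drives both which programme a case falls under and the outcome. The crude comparison mixes populations; the stratum-specific rates are the causally relevant ones.
Standardising the classroom track to the population prior employment history mix: 0.356·21/24 + 0.333·53/67 + 0.311·31/109 = 0.663.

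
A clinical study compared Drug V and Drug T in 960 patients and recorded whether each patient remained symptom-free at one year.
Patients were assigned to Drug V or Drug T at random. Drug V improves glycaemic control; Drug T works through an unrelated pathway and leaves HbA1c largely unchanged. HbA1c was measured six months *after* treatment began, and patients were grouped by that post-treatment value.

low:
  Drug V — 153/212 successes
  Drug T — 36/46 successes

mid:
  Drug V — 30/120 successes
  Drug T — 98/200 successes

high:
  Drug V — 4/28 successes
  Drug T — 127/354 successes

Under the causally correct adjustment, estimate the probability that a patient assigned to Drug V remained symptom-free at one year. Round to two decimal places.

Drug T is higher inside every HbA1c stratum but Drug V is higher in aggregate. Whether to stratify depends on how HbA1c relates to the drug.
HbA1c is downstream of the drug. One should not condition on a consequence of treatment, so the overall rates are the right comparison.
So P(outcome | do(Drug V)) is just the pooled rate for Drug V: 187/360 = 0.519.

0.52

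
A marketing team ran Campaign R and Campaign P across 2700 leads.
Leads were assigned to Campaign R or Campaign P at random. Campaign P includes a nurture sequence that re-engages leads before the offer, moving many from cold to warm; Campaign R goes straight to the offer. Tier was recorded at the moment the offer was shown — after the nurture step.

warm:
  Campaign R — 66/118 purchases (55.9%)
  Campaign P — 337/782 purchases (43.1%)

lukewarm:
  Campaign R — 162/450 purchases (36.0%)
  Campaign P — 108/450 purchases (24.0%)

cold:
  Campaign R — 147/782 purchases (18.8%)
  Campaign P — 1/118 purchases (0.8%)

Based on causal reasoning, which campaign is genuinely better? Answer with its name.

Campaign P

Stratifying would compare campaigns among leads the campaigns themselves sorted into engagement tier groups — a form of selection on an intermediate. The unconditioned pooled rates give the total causal effect.
Pooled: Campaign R 27.8% vs Campaign P 33.0%; Campaign P is higher overall.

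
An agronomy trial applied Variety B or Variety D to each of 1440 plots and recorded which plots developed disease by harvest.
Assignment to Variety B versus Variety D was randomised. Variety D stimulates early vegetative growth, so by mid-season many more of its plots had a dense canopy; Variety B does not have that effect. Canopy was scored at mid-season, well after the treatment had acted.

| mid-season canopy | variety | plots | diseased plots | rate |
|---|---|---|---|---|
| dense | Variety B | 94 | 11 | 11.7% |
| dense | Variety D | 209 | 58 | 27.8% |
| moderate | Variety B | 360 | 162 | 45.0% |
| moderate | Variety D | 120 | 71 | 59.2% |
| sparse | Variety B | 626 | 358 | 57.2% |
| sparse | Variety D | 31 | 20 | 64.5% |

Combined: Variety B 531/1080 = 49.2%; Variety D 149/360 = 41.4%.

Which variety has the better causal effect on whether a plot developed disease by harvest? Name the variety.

The stratified and pooled comparisons disagree (Variety B wins within each mid-season canopy; Variety D wins overall), so the answer turns on the causal role of mid-season canopy.
Stratifying would compare varietys among plots the varietys themselves sorted into mid-season canopy groups — a form of selection on an intermediate. The unconditioned pooled rates give the total causal effect.
Pooled: Variety B 49.2% vs Variety D 41.4%; Variety D is lower overall.

Variety D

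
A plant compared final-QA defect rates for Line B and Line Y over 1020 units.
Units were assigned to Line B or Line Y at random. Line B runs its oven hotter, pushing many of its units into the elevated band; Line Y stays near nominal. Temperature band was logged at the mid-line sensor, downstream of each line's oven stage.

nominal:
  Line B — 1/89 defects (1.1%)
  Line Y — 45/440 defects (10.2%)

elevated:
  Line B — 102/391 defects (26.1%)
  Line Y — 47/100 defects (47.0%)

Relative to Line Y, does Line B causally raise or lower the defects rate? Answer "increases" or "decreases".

increases

The in-process temperature band-specific comparison favours Line B throughout, but the pooled figures favour Line Y. The question is whether to condition on in-process temperature band.
Because the line influences in-process temperature band, in-process temperature band is a post-treatment mediator, not a confounder. Stratifying on it would bias the estimate; the causal effect is the crude pooled difference.
Pooled: Line B 21.5% vs Line Y 17.0%; Line Y is lower overall.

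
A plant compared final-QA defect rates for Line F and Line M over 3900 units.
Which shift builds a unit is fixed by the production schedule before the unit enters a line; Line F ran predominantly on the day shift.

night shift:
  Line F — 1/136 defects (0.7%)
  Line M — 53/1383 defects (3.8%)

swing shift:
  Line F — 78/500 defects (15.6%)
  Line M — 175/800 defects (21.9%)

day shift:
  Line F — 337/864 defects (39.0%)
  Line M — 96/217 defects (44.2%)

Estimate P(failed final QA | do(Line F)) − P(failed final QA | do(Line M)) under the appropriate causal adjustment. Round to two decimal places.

Within every shift level Line F has the lower rate, yet pooled Line M does — Simpson's reversal.
Here shift is a common cause — it drives both which line a case falls under and the outcome. The crude comparison mixes populations; the stratum-specific rates are the causally relevant ones.
Adjusting over the population distribution of shift: 0.389·(0.007−0.038) + 0.333·(0.156−0.219) + 0.277·(0.390−0.442) = -0.047.

-0.05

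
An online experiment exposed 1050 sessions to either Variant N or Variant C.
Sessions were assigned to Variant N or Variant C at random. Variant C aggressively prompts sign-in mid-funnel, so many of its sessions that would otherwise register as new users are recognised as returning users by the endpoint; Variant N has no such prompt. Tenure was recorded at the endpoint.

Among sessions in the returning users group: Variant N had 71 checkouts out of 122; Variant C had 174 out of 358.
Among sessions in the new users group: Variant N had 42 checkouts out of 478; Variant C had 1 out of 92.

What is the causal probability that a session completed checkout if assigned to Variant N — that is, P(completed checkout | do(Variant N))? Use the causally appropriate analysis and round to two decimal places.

0.19

User tenure here is a post-treatment variable shaped by the variant; conditioning on it would introduce bias rather than remove it. The overall comparison is the causal one.
So P(outcome | do(Variant N)) is just the pooled rate for Variant N: 113/600 = 0.188.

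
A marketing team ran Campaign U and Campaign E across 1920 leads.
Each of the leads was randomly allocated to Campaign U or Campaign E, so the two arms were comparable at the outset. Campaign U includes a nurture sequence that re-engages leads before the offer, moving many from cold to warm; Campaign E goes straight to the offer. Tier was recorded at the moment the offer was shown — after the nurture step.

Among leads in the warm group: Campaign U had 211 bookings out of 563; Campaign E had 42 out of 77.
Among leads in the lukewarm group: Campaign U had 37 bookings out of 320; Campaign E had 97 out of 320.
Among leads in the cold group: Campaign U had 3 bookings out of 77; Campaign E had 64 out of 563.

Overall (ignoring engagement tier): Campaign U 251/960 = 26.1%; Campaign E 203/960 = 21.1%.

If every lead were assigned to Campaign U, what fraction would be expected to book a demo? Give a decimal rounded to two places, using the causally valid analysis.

0.26

Engagement tier lies on the pathway campaign → engagement tier → outcome, so adjusting for it blocks the indirect effect. For the total causal effect of campaign, use the unadjusted pooled rates.
So P(outcome | do(Campaign U)) is just the pooled rate for Campaign U: 251/960 = 0.261.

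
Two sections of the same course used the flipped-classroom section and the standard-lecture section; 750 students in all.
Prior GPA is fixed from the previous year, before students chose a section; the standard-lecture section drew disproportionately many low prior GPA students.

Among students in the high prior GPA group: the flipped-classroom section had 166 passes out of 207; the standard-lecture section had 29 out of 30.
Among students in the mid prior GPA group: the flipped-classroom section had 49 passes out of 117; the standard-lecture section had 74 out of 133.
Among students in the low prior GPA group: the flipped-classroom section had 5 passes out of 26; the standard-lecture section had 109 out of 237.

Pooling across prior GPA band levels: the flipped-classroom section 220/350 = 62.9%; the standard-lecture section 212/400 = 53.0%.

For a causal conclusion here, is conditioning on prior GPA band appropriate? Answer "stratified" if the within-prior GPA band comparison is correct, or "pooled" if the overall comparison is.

The prior GPA band-specific comparison favours the standard-lecture section throughout, but the pooled figures favour the flipped-classroom section. The question is whether to condition on prior GPA band.
Prior GPA band is set before the teaching method has any effect — it is not caused by the teaching method — and it independently drives the outcome. That makes it a confounder, so the causal comparison is within prior GPA band levels.
Within each level — high prior GPA: 80.2% vs 96.7%; mid prior GPA: 41.9% vs 55.6%; low prior GPA: 19.2% vs 46.0% — the standard-lecture section is higher every time.

stratified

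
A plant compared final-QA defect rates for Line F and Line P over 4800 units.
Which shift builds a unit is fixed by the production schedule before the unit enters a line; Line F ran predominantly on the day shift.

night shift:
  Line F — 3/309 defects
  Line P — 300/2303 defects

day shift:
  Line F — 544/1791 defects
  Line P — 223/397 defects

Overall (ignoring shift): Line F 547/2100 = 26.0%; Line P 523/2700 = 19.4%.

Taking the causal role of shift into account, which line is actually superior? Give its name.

Shift differs across lines for reasons unrelated to any effect of the line itself, and it separately predicts the outcome — a classic confounder. We must compare within shift levels.
Within each level — night shift: 1.0% vs 13.0%; day shift: 30.4% vs 56.2% — Line F is lower every time.

Line F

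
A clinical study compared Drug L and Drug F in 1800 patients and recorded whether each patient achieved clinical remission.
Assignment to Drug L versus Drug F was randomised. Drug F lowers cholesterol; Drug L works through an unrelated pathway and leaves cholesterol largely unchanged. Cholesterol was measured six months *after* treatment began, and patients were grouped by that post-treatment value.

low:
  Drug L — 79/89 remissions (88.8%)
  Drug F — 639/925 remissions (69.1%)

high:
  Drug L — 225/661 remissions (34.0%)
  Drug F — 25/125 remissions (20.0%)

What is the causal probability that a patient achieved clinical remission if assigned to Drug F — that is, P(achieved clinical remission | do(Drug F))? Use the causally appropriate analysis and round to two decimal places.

Cholesterol is recorded after the drug and is itself shifted by it — it sits on the causal path from drug to outcome. Conditioning on a mediator would strip out part of the effect we want; the pooled comparison gives the total causal effect.
So P(outcome | do(Drug F)) is just the pooled rate for Drug F: 664/1050 = 0.632.

0.63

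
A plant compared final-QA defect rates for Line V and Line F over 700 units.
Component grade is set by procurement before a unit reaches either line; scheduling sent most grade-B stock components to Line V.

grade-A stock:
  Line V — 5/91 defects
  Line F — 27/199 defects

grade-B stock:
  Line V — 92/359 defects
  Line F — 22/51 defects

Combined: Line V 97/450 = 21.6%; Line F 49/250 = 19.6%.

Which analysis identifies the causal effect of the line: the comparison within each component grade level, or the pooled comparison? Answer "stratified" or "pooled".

Line V is lower inside every component grade stratum but Line F is lower in aggregate. Whether to stratify depends on how component grade relates to the line.
Here component grade is a common cause — it drives both which line a case falls under and the outcome. The crude comparison mixes populations; the stratum-specific rates are the causally relevant ones.
Within each level — grade-A stock: 5.5% vs 13.6%; grade-B stock: 25.6% vs 43.1% — Line V is lower every time.

stratified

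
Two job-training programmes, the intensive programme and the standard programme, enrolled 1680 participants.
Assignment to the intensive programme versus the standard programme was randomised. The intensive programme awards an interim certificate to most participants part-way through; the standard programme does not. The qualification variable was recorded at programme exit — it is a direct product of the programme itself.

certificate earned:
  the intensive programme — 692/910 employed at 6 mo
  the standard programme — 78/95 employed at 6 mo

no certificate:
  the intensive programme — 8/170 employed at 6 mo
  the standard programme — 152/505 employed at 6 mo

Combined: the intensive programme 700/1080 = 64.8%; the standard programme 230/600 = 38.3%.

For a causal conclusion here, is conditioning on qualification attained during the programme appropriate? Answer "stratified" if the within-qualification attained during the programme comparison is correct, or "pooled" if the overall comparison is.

pooled

the standard programme is higher inside every qualification attained during the programme stratum but the intensive programme is higher in aggregate. Whether to stratify depends on how qualification attained during the programme relates to the programme.
Qualification attained during the programme lies on the pathway programme → qualification attained during the programme → outcome, so adjusting for it blocks the indirect effect. For the total causal effect of programme, use the unadjusted pooled rates.
Pooled: the intensive programme 64.8% vs the standard programme 38.3%; the intensive programme is higher overall.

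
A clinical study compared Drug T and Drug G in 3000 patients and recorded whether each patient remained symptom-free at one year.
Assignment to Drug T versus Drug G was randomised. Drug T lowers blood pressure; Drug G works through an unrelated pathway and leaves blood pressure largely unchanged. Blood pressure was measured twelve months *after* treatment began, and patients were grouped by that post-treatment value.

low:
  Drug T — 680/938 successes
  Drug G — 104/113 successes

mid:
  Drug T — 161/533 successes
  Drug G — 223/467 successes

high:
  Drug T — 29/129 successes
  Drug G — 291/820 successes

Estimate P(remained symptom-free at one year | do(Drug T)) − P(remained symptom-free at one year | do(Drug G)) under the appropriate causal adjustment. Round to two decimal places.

The blood pressure-specific comparison favours Drug G throughout, but the pooled figures favour Drug T. The question is whether to condition on blood pressure.
Blood pressure here is a post-treatment variable shaped by the drug; conditioning on it would introduce bias rather than remove it. The overall comparison is the causal one.
The causal difference is the pooled difference: 0.544 − 0.441 = +0.102.

+0.10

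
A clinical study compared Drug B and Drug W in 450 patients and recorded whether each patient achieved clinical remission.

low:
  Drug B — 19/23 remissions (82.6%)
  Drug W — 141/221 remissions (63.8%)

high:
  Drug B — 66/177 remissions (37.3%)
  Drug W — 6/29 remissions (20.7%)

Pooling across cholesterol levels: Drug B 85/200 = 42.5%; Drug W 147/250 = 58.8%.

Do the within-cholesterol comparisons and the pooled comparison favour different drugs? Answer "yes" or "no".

yes

Within each cholesterol level (low 82.6% vs 63.8%; high 37.3% vs 20.7%), Drug B has the higher rate every time. Pooled: 42.5% vs 58.8% — Drug W has the higher rate overall. The two comparisons disagree.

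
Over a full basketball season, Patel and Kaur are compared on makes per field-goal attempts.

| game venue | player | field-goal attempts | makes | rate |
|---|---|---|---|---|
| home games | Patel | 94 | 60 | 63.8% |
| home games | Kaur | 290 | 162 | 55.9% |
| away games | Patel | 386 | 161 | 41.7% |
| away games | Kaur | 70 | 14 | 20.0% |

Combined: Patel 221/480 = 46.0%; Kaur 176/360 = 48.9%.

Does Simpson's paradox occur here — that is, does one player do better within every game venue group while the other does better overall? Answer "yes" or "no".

yes

Within each game venue level (home games 63.8% vs 55.9%; away games 41.7% vs 20.0%), Patel has the higher rate every time. Pooled: 46.0% vs 48.9% — Kaur has the higher rate overall. The two comparisons disagree.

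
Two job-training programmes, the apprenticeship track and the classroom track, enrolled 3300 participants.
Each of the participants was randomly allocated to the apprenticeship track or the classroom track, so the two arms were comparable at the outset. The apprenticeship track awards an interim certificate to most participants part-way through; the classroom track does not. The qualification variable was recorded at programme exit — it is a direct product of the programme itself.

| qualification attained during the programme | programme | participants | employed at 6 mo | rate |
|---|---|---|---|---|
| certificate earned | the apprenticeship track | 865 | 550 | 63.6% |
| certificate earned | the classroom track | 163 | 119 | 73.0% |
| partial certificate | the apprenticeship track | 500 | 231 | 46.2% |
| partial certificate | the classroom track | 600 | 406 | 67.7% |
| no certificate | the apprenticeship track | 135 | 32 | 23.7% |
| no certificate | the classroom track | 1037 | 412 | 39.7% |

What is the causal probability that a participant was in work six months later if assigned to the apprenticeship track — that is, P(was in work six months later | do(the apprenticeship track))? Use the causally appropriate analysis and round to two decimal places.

0.54

Qualification attained during the programme lies on the pathway programme → qualification attained during the programme → outcome, so adjusting for it blocks the indirect effect. For the total causal effect of programme, use the unadjusted pooled rates.
So P(outcome | do(the apprenticeship track)) is just the pooled rate for the apprenticeship track: 813/1500 = 0.542.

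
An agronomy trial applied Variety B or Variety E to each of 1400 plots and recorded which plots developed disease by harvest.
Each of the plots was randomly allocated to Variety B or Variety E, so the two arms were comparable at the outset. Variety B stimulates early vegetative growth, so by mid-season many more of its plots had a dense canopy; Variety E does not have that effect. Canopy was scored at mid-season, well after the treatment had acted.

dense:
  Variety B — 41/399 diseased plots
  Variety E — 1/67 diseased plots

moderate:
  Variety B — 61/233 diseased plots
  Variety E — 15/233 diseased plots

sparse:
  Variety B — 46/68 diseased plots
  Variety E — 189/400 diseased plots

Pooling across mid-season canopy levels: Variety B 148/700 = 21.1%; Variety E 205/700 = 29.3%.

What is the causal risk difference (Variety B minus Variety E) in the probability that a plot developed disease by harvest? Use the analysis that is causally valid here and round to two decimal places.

-0.08

The mid-season canopy-specific comparison favours Variety E throughout, but the pooled figures favour Variety B. The question is whether to condition on mid-season canopy.
Mid-season canopy here is a post-treatment variable shaped by the variety; conditioning on it would introduce bias rather than remove it. The overall comparison is the causal one.
The causal difference is the pooled difference: 0.211 − 0.293 = -0.081.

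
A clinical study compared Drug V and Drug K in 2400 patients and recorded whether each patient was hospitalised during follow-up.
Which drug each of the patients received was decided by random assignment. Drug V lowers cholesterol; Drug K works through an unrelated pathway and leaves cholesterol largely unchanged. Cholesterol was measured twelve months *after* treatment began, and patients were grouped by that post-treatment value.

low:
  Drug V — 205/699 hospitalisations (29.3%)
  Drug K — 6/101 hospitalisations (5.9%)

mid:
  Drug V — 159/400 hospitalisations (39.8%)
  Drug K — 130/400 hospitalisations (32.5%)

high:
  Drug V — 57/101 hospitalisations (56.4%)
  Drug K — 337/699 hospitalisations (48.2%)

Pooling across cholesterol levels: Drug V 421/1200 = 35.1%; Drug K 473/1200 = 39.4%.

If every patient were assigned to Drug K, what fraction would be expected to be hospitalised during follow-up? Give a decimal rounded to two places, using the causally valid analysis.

0.39

Cholesterol is downstream of the drug. One should not condition on a consequence of treatment, so the overall rates are the right comparison.
So P(outcome | do(Drug K)) is just the pooled rate for Drug K: 473/1200 = 0.394.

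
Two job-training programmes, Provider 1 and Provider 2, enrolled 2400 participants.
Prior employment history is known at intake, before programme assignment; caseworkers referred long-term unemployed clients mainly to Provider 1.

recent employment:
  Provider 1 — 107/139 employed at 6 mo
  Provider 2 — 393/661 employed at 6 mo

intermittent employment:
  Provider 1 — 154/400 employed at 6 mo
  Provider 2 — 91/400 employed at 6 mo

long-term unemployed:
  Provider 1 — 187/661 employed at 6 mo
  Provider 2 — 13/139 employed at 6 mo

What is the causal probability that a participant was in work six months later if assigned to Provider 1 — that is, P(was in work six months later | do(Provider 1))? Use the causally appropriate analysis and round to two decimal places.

0.48

Nothing the programme does changes prior employment history; the imbalance is an allocation artefact. With prior employment history also predicting the outcome, the pooled figure is confounded, and the within-stratum comparison is the causal one.
Standardising Provider 1 to the population prior employment history mix: 0.333·107/139 + 0.333·154/400 + 0.333·187/661 = 0.479.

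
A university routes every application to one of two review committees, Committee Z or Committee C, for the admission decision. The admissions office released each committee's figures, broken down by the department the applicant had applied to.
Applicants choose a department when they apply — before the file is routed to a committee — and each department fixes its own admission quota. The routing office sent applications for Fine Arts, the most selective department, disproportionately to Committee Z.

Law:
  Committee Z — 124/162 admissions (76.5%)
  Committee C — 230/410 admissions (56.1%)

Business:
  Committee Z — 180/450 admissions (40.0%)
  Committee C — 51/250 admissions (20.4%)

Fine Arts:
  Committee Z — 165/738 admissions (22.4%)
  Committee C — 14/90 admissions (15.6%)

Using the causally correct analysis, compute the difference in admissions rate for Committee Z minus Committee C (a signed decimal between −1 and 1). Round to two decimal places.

Committee Z is higher inside every department stratum but Committee C is higher in aggregate. Whether to stratify depends on how department relates to the review committee.
Department satisfies the back-door criterion: it is not a descendant of the review committee, and it blocks the spurious path from review committee to outcome. Adjusting for it (i.e., using the within-department rates) gives the causal effect.
Adjusting over the population distribution of department: 0.272·(0.765−0.561) + 0.333·(0.400−0.204) + 0.394·(0.224−0.156) = +0.148.

+0.15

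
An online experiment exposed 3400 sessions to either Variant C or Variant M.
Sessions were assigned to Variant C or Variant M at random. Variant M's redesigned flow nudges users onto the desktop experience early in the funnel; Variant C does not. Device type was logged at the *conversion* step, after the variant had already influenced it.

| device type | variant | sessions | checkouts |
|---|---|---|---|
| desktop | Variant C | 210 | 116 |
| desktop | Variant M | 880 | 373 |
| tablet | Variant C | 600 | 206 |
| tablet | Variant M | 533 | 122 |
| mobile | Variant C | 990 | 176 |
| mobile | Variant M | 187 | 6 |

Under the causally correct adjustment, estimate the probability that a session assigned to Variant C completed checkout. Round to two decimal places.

0.28

Stratifying would compare variants among sessions the variants themselves sorted into device type groups — a form of selection on an intermediate. The unconditioned pooled rates give the total causal effect.
So P(outcome | do(Variant C)) is just the pooled rate for Variant C: 498/1800 = 0.277.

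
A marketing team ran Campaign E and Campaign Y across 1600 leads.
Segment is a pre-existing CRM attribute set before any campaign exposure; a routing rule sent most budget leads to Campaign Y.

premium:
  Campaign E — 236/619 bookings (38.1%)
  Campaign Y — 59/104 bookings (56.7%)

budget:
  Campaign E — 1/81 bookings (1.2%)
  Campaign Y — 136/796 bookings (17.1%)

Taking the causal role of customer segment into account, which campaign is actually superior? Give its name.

The stratified and pooled comparisons disagree (Campaign Y wins within each customer segment; Campaign E wins overall), so the answer turns on the causal role of customer segment.
Customer segment satisfies the back-door criterion: it is not a descendant of the campaign, and it blocks the spurious path from campaign to outcome. Adjusting for it (i.e., using the within-customer segment rates) gives the causal effect.
Within each level — premium: 38.1% vs 56.7%; budget: 1.2% vs 17.1% — Campaign Y is higher every time.

Campaign Y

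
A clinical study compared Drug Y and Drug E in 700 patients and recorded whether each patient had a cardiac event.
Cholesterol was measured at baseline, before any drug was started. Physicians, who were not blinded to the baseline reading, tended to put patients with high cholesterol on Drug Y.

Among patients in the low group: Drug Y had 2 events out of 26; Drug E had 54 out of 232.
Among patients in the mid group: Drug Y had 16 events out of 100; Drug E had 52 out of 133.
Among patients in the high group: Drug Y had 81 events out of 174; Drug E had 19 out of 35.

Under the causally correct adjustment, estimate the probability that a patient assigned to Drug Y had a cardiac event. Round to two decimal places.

Nothing the drug does changes cholesterol; the imbalance is an allocation artefact. With cholesterol also predicting the outcome, the pooled figure is confounded, and the within-stratum comparison is the causal one.
Standardising Drug Y to the population cholesterol mix: 0.369·2/26 + 0.333·16/100 + 0.299·81/174 = 0.221.

0.22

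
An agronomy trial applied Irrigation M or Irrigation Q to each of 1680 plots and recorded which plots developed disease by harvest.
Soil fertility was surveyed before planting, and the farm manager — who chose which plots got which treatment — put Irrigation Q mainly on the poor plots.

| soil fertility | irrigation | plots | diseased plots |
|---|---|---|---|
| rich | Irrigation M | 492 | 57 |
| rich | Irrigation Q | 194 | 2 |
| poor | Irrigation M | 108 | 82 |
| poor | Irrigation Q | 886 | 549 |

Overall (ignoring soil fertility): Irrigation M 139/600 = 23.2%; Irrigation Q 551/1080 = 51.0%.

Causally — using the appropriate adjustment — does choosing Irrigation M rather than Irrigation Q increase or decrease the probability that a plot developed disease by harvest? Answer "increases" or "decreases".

increases

The soil fertility-specific comparison favours Irrigation Q throughout, but the pooled figures favour Irrigation M. The question is whether to condition on soil fertility.
Soil fertility differs across irrigations for reasons unrelated to any effect of the irrigation itself, and it separately predicts the outcome — a classic confounder. We must compare within soil fertility levels.
Within each level — rich: 11.6% vs 1.0%; poor: 75.9% vs 62.0% — Irrigation Q is lower every time.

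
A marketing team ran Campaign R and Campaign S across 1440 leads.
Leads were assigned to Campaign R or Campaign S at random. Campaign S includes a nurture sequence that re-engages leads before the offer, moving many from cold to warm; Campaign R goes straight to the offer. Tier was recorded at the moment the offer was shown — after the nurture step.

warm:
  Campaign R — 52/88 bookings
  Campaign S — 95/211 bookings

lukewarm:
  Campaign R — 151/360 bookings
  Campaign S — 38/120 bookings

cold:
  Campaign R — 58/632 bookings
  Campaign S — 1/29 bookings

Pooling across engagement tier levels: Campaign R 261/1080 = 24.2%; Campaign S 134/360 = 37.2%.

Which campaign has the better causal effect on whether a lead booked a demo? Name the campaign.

Campaign S

Engagement tier here is a post-treatment variable shaped by the campaign; conditioning on it would introduce bias rather than remove it. The overall comparison is the causal one.
Pooled: Campaign R 24.2% vs Campaign S 37.2%; Campaign S is higher overall.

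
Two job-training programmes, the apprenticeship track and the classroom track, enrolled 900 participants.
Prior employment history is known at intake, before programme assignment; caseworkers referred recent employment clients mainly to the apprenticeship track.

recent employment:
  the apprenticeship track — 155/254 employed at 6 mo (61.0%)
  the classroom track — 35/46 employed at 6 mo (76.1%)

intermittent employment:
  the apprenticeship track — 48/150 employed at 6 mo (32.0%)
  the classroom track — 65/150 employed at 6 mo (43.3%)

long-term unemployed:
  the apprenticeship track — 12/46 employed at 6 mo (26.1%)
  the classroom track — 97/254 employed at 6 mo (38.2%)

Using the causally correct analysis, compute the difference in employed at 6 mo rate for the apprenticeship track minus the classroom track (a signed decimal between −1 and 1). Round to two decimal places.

-0.13

Prior employment history differs across programmes for reasons unrelated to any effect of the programme itself, and it separately predicts the outcome — a classic confounder. We must compare within prior employment history levels.
Adjusting over the population distribution of prior employment history: 0.333·(0.610−0.761) + 0.333·(0.320−0.433) + 0.333·(0.261−0.382) = -0.128.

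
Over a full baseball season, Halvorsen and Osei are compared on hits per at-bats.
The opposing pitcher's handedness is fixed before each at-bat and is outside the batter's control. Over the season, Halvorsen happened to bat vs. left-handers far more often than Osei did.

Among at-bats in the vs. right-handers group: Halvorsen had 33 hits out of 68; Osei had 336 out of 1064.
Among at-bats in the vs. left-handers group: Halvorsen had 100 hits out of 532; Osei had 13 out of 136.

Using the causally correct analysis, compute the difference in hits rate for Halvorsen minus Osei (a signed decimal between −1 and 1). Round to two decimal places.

+0.14

Since pitcher handedness is a pre-existing factor (not a product of the player) and it affects the outcome on its own, it is a confounder. The stratified rates, not the pooled rate, identify the causal effect.
Adjusting over the population distribution of pitcher handedness: 0.629·(0.485−0.316) + 0.371·(0.188−0.096) = +0.141.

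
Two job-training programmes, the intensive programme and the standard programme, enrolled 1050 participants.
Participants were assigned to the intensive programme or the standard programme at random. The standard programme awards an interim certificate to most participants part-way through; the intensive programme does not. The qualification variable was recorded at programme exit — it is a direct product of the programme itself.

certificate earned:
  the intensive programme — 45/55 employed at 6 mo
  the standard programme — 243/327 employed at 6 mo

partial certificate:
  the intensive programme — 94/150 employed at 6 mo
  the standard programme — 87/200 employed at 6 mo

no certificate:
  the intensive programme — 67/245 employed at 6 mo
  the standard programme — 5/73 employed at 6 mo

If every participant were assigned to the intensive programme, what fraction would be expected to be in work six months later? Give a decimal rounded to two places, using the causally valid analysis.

The stratified and pooled comparisons disagree (the intensive programme wins within each qualification attained during the programme; the standard programme wins overall), so the answer turns on the causal role of qualification attained during the programme.
Qualification attained during the programme is recorded after the programme and is itself shifted by it — it sits on the causal path from programme to outcome. Conditioning on a mediator would strip out part of the effect we want; the pooled comparison gives the total causal effect.
So P(outcome | do(the intensive programme)) is just the pooled rate for the intensive programme: 206/450 = 0.458.

0.46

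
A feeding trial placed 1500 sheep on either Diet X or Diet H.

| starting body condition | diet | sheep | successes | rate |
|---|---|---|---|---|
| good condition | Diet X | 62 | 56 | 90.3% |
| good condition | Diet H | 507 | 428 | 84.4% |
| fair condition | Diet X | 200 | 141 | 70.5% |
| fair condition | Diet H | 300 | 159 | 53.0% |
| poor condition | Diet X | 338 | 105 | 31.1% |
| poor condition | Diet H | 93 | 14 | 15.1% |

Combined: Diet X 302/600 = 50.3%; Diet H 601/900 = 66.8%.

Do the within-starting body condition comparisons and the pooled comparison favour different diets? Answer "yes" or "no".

Within each starting body condition level (good condition 90.3% vs 84.4%; fair condition 70.5% vs 53.0%; poor condition 31.1% vs 15.1%), Diet X has the higher rate every time. Pooled: 50.3% vs 66.8% — Diet H has the higher rate overall. The two comparisons disagree.

yes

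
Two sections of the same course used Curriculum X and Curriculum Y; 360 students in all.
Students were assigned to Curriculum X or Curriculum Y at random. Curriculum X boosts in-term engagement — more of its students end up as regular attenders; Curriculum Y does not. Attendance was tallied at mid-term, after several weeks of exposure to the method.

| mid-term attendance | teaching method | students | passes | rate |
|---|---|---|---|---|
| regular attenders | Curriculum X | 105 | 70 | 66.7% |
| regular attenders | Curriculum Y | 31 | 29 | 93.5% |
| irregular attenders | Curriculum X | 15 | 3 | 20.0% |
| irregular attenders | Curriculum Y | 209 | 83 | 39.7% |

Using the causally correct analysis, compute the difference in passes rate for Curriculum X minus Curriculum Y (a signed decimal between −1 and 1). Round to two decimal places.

The mid-term attendance-specific comparison favours Curriculum Y throughout, but the pooled figures favour Curriculum X. The question is whether to condition on mid-term attendance.
Mid-term attendance here is a post-treatment variable shaped by the teaching method; conditioning on it would introduce bias rather than remove it. The overall comparison is the causal one.
The causal difference is the pooled difference: 0.608 − 0.467 = +0.142.

+0.14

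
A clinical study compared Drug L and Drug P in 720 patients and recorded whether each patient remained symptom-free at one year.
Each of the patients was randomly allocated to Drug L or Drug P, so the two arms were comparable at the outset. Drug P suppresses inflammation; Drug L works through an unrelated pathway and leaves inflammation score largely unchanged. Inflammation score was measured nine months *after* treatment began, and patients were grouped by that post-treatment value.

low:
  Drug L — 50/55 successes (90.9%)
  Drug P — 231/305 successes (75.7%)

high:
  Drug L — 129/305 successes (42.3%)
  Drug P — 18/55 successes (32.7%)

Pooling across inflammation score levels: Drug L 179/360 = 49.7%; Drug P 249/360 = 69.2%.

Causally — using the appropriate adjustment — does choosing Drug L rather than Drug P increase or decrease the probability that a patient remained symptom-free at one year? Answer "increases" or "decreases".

Inflammation score here is a post-treatment variable shaped by the drug; conditioning on it would introduce bias rather than remove it. The overall comparison is the causal one.
Pooled: Drug L 49.7% vs Drug P 69.2%; Drug P is higher overall.

decreases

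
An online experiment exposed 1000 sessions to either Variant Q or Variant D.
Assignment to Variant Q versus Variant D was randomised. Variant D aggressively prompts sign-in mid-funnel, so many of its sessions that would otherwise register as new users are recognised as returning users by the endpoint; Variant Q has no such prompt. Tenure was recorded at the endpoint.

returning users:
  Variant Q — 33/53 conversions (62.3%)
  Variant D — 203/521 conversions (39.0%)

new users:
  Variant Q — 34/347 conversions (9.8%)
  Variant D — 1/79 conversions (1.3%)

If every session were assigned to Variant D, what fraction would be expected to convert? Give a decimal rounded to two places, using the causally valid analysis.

Variant Q is higher inside every user tenure stratum but Variant D is higher in aggregate. Whether to stratify depends on how user tenure relates to the variant.
User tenure here is a post-treatment variable shaped by the variant; conditioning on it would introduce bias rather than remove it. The overall comparison is the causal one.
So P(outcome | do(Variant D)) is just the pooled rate for Variant D: 204/600 = 0.340.

0.34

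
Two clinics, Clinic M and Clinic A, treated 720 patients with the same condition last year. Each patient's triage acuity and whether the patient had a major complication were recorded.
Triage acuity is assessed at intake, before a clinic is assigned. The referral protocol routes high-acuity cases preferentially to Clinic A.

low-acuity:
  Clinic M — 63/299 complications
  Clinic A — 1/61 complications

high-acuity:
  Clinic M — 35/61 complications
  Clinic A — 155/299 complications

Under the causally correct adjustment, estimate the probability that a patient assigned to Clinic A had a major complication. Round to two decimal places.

0.27

Clinic A is lower inside every triage acuity stratum but Clinic M is lower in aggregate. Whether to stratify depends on how triage acuity relates to the clinic.
Since triage acuity is a pre-existing factor (not a product of the clinic) and it affects the outcome on its own, it is a confounder. The stratified rates, not the pooled rate, identify the causal effect.
Standardising Clinic A to the population triage acuity mix: 0.500·1/61 + 0.500·155/299 = 0.267.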